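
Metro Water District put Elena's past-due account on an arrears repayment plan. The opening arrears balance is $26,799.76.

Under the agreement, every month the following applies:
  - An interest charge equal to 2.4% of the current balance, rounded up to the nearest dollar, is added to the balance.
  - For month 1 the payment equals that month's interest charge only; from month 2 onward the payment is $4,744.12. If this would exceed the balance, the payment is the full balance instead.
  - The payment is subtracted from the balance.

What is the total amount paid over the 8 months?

Month 1: opening $26,799.76; interest $644.00 → $27,443.76; payment $644.00; balance $26,799.76
Month 2: opening $26,799.76; interest $644.00 → $27,443.76; payment $4,744.12; balance $22,699.64
Month 3: opening $22,699.64; interest $545.00 → $23,244.64; payment $4,744.12; balance $18,500.52
Month 4: opening $18,500.52; interest $445.00 → $18,945.52; payment $4,744.12; balance $14,201.40
Month 5: opening $14,201.40; interest $341.00 → $14,542.40; payment $4,744.12; balance $9,798.28
Month 6: opening $9,798.28; interest $236.00 → $10,034.28; payment $4,744.12; balance $5,290.16
Month 7: opening $5,290.16; interest $127.00 → $5,417.16; payment $4,744.12; balance $673.04
Month 8: opening $673.04; interest $17.00 → $690.04; payment $690.04; balance $0.00
Total paid: $29,798.76

$29,798.76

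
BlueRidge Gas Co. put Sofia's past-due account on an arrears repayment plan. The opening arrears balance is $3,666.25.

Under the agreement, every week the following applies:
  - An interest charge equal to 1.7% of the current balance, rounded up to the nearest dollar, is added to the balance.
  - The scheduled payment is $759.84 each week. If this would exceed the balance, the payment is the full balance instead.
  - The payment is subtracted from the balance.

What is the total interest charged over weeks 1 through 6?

# | Opening | Interest | Payment | End bal
1 | $3,666.25 | $63.00 | $759.84 | $2,969.41
2 | $2,969.41 | $51.00 | $759.84 | $2,260.57
3 | $2,260.57 | $39.00 | $759.84 | $1,539.73
4 | $1,539.73 | $27.00 | $759.84 | $806.89
5 | $806.89 | $14.00 | $759.84 | $61.05
6 | $61.05 | $2.00 | $63.05 | $0.00
Total interest: $63.00 + $51.00 + $39.00 + $27.00 + $14.00 + $2.00 = $196.00

$196.00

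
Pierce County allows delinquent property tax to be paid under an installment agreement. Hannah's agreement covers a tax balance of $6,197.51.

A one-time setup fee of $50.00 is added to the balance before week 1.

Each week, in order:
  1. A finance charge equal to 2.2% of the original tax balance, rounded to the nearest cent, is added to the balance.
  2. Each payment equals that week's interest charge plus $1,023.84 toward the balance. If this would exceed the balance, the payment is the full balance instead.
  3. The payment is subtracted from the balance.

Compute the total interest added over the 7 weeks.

# | Opening | Interest | Payment | End bal
1 | $6,247.51 | $136.35 | $1,160.19 | $5,223.67
2 | $5,223.67 | $136.35 | $1,160.19 | $4,199.83
3 | $4,199.83 | $136.35 | $1,160.19 | $3,175.99
4 | $3,175.99 | $136.35 | $1,160.19 | $2,152.15
5 | $2,152.15 | $136.35 | $1,160.19 | $1,128.31
6 | $1,128.31 | $136.35 | $1,160.19 | $104.47
7 | $104.47 | $136.35 | $240.82 | $0.00
Total interest: $136.35 + $136.35 + $136.35 + $136.35 + $136.35 + $136.35 + $136.35 = $954.45

$954.45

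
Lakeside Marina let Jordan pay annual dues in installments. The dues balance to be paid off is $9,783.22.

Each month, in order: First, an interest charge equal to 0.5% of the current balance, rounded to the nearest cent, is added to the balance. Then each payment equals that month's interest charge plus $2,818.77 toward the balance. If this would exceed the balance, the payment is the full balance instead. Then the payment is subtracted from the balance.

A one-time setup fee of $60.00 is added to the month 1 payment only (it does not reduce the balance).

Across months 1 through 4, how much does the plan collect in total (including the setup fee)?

Month 1: opening $9,783.22; interest $48.92 → $9,832.14; payment $2,867.69 (+ $60.00 fee); balance $6,964.45
Month 2: opening $6,964.45; interest $34.82 → $6,999.27; payment $2,853.59; balance $4,145.68
Month 3: opening $4,145.68; interest $20.73 → $4,166.41; payment $2,839.50; balance $1,326.91
Month 4: opening $1,326.91; interest $6.63 → $1,333.54; payment $1,333.54; balance $0.00
Total paid: $9,954.32

$9,954.32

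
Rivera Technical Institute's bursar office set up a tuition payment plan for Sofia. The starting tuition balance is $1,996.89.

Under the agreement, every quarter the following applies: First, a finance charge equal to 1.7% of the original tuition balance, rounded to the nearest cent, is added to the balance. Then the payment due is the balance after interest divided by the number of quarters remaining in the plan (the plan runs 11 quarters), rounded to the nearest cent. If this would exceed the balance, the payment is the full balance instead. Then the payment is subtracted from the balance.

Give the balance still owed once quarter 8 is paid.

$665.46

Quarter 1: opening $1,996.89; interest $33.95 → $2,030.84; payment $184.62; balance $1,846.22
Quarter 2: opening $1,846.22; interest $33.95 → $1,880.17; payment $188.02; balance $1,692.15
Quarter 3: opening $1,692.15; interest $33.95 → $1,726.10; payment $191.79; balance $1,534.31
Quarter 4: opening $1,534.31; interest $33.95 → $1,568.26; payment $196.03; balance $1,372.23
Quarter 5: opening $1,372.23; interest $33.95 → $1,406.18; payment $200.88; balance $1,205.30
Quarter 6: opening $1,205.30; interest $33.95 → $1,239.25; payment $206.54; balance $1,032.71
Quarter 7: opening $1,032.71; interest $33.95 → $1,066.66; payment $213.33; balance $853.33
Quarter 8: opening $853.33; interest $33.95 → $887.28; payment $221.82; balance $665.46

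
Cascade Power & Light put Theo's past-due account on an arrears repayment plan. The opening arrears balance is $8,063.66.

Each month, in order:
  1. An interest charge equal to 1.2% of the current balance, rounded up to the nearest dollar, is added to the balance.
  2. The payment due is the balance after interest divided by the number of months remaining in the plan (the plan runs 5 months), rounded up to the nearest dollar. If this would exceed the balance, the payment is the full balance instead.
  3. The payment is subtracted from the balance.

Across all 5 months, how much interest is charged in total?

$298.00

Month 1: opening $8,063.66; interest $97.00 → $8,160.66; payment $1,633.00; balance $6,527.66
Month 2: opening $6,527.66; interest $79.00 → $6,606.66; payment $1,652.00; balance $4,954.66
Month 3: opening $4,954.66; interest $60.00 → $5,014.66; payment $1,672.00; balance $3,342.66
Month 4: opening $3,342.66; interest $41.00 → $3,383.66; payment $1,692.00; balance $1,691.66
Month 5: opening $1,691.66; interest $21.00 → $1,712.66; payment $1,712.66; balance $0.00
Total interest: $97.00 + $79.00 + $60.00 + $41.00 + $21.00 = $298.00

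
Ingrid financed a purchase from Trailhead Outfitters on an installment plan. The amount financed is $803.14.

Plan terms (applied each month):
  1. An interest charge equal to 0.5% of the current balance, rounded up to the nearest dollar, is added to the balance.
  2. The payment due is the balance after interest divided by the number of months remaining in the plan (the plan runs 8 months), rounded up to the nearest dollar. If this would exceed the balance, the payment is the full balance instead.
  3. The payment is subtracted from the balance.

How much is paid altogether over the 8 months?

$827.14

Month 1: opening $803.14; interest $5.00 → $808.14; payment $102.00; balance $706.14
Month 2: opening $706.14; interest $4.00 → $710.14; payment $102.00; balance $608.14
Month 3: opening $608.14; interest $4.00 → $612.14; payment $103.00; balance $509.14
Month 4: opening $509.14; interest $3.00 → $512.14; payment $103.00; balance $409.14
Month 5: opening $409.14; interest $3.00 → $412.14; payment $104.00; balance $308.14
Month 6: opening $308.14; interest $2.00 → $310.14; payment $104.00; balance $206.14
Month 7: opening $206.14; interest $2.00 → $208.14; payment $105.00; balance $103.14
Month 8: opening $103.14; interest $1.00 → $104.14; payment $104.14; balance $0.00
Total paid: $827.14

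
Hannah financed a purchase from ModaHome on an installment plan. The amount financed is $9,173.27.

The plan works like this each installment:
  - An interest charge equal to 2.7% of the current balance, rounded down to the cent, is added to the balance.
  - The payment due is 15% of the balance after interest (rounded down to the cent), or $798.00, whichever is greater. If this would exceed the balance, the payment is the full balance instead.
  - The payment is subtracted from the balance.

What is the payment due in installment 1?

Installment 1: opening $9,173.27; interest $247.67 → $9,420.94; payment $1,413.14; balance $8,007.80

$1,413.14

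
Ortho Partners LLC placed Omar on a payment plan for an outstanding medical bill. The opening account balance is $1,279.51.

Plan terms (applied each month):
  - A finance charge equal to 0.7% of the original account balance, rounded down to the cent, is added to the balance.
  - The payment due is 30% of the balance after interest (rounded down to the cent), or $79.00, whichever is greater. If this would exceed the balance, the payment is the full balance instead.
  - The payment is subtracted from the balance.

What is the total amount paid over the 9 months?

Month 1: $1,279.51 +$8.95 interest = $1,288.46; pay $386.53 → $901.93
Month 2: $901.93 +$8.95 interest = $910.88; pay $273.26 → $637.62
Month 3: $637.62 +$8.95 interest = $646.57; pay $193.97 → $452.60
Month 4: $452.60 +$8.95 interest = $461.55; pay $138.46 → $323.09
Month 5: $323.09 +$8.95 interest = $332.04; pay $99.61 → $232.43
Month 6: $232.43 +$8.95 interest = $241.38; pay $79.00 → $162.38
Month 7: $162.38 +$8.95 interest = $171.33; pay $79.00 → $92.33
Month 8: $92.33 +$8.95 interest = $101.28; pay $79.00 → $22.28
Month 9: $22.28 +$8.95 interest = $31.23; pay $31.23 → $0.00
Total paid: $1,360.06

$1,360.06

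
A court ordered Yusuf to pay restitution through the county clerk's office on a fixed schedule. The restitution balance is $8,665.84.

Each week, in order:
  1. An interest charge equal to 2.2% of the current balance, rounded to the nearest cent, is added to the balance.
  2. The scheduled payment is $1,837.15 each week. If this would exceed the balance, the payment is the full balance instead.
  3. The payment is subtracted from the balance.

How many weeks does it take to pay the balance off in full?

Week 1: opening $8,665.84; interest $190.65 → $8,856.49; payment $1,837.15; balance $7,019.34
Week 2: opening $7,019.34; interest $154.43 → $7,173.77; payment $1,837.15; balance $5,336.62
Week 3: opening $5,336.62; interest $117.41 → $5,454.03; payment $1,837.15; balance $3,616.88
Week 4: opening $3,616.88; interest $79.57 → $3,696.45; payment $1,837.15; balance $1,859.30
Week 5: opening $1,859.30; interest $40.90 → $1,900.20; payment $1,837.15; balance $63.05
Week 6: opening $63.05; interest $1.39 → $64.44; payment $64.44; balance $0.00
Balance reaches $0.00 in week 6.

6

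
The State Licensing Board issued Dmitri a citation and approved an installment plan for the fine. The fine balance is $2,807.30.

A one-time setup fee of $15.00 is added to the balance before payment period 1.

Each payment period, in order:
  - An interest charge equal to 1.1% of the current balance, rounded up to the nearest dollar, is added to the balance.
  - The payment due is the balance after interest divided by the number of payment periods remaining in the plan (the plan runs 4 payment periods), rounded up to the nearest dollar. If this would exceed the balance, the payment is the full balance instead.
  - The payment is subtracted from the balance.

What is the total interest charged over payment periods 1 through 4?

# | Opening | Interest | Payment | End bal
1 | $2,822.30 | $32.00 | $714.00 | $2,140.30
2 | $2,140.30 | $24.00 | $722.00 | $1,442.30
3 | $1,442.30 | $16.00 | $730.00 | $728.30
4 | $728.30 | $9.00 | $737.30 | $0.00
Total interest: $32.00 + $24.00 + $16.00 + $9.00 = $81.00

$81.00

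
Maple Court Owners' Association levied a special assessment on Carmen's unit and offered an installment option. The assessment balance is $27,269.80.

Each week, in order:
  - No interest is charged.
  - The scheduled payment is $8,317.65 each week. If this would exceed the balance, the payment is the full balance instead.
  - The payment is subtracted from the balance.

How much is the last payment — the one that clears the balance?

$2,316.85

Week 1: $27,269.80 − $8,317.65 → $18,952.15
Week 2: $18,952.15 − $8,317.65 → $10,634.50
Week 3: $10,634.50 − $8,317.65 → $2,316.85
Week 4: $2,316.85 − $2,316.85 → $0.00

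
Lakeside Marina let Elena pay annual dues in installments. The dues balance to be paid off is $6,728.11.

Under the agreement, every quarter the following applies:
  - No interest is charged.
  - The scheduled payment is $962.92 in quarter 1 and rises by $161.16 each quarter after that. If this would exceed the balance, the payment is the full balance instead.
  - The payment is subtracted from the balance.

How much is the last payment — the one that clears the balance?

Quarter 1: $6,728.11 − $962.92 → $5,765.19
Quarter 2: $5,765.19 − $1,124.08 → $4,641.11
Quarter 3: $4,641.11 − $1,285.24 → $3,355.87
Quarter 4: $3,355.87 − $1,446.40 → $1,909.47
Quarter 5: $1,909.47 − $1,607.56 → $301.91
Quarter 6: $301.91 − $301.91 → $0.00

$301.91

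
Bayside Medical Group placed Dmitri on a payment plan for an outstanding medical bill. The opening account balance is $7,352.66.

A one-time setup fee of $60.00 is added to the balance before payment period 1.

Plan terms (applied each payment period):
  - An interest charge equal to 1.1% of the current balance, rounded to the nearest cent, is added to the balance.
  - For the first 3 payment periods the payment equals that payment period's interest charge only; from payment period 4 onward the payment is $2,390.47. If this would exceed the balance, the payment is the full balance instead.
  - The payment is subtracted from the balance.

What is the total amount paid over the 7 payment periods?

$7,829.92

Payment period 1: opening $7,412.66; interest $81.54 → $7,494.20; payment $81.54; balance $7,412.66
Payment period 2: opening $7,412.66; interest $81.54 → $7,494.20; payment $81.54; balance $7,412.66
Payment period 3: opening $7,412.66; interest $81.54 → $7,494.20; payment $81.54; balance $7,412.66
Payment period 4: opening $7,412.66; interest $81.54 → $7,494.20; payment $2,390.47; balance $5,103.73
Payment period 5: opening $5,103.73; interest $56.14 → $5,159.87; payment $2,390.47; balance $2,769.40
Payment period 6: opening $2,769.40; interest $30.46 → $2,799.86; payment $2,390.47; balance $409.39
Payment period 7: opening $409.39; interest $4.50 → $413.89; payment $413.89; balance $0.00
Total paid: $7,829.92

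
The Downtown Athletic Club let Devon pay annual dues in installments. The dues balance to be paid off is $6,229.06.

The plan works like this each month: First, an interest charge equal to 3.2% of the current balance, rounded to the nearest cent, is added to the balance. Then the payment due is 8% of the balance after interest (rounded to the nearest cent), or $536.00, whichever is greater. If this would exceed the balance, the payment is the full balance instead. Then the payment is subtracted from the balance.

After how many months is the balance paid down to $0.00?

15

Month 1: opening $6,229.06; interest $199.33 → $6,428.39; payment $536.00; balance $5,892.39
Month 2: opening $5,892.39; interest $188.56 → $6,080.95; payment $536.00; balance $5,544.95
Month 3: opening $5,544.95; interest $177.44 → $5,722.39; payment $536.00; balance $5,186.39
Month 4: opening $5,186.39; interest $165.96 → $5,352.35; payment $536.00; balance $4,816.35
Month 5: opening $4,816.35; interest $154.12 → $4,970.47; payment $536.00; balance $4,434.47
Month 6: opening $4,434.47; interest $141.90 → $4,576.37; payment $536.00; balance $4,040.37
Month 7: opening $4,040.37; interest $129.29 → $4,169.66; payment $536.00; balance $3,633.66
Month 8: opening $3,633.66; interest $116.28 → $3,749.94; payment $536.00; balance $3,213.94
Month 9: opening $3,213.94; interest $102.85 → $3,316.79; payment $536.00; balance $2,780.79
Month 10: opening $2,780.79; interest $88.99 → $2,869.78; payment $536.00; balance $2,333.78
Month 11: opening $2,333.78; interest $74.68 → $2,408.46; payment $536.00; balance $1,872.46
Month 12: opening $1,872.46; interest $59.92 → $1,932.38; payment $536.00; balance $1,396.38
Month 13: opening $1,396.38; interest $44.68 → $1,441.06; payment $536.00; balance $905.06
Month 14: opening $905.06; interest $28.96 → $934.02; payment $536.00; balance $398.02
Month 15: opening $398.02; interest $12.74 → $410.76; payment $410.76; balance $0.00
Balance reaches $0.00 in month 15.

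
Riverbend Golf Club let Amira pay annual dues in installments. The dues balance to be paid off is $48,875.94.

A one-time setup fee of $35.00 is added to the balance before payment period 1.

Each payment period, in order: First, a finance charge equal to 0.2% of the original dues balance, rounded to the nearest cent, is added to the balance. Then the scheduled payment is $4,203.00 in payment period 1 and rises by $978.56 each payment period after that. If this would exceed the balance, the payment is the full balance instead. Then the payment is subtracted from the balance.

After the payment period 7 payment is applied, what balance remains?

Payment period 1: opening $48,910.94; interest $97.75 → $49,008.69; payment $4,203.00; balance $44,805.69
Payment period 2: opening $44,805.69; interest $97.75 → $44,903.44; payment $5,181.56; balance $39,721.88
Payment period 3: opening $39,721.88; interest $97.75 → $39,819.63; payment $6,160.12; balance $33,659.51
Payment period 4: opening $33,659.51; interest $97.75 → $33,757.26; payment $7,138.68; balance $26,618.58
Payment period 5: opening $26,618.58; interest $97.75 → $26,716.33; payment $8,117.24; balance $18,599.09
Payment period 6: opening $18,599.09; interest $97.75 → $18,696.84; payment $9,095.80; balance $9,601.04
Payment period 7: opening $9,601.04; interest $97.75 → $9,698.79; payment $9,698.79; balance $0.00

$0.00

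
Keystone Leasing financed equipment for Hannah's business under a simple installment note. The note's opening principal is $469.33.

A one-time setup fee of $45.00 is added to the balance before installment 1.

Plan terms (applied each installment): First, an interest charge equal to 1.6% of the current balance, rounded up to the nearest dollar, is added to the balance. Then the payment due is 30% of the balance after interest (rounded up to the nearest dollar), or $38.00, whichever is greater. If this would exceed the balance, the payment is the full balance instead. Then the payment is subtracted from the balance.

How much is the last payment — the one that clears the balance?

# | Opening | Interest | Payment | End bal
1 | $514.33 | $9.00 | $157.00 | $366.33
2 | $366.33 | $6.00 | $112.00 | $260.33
3 | $260.33 | $5.00 | $80.00 | $185.33
4 | $185.33 | $3.00 | $57.00 | $131.33
5 | $131.33 | $3.00 | $41.00 | $93.33
6 | $93.33 | $2.00 | $38.00 | $57.33
7 | $57.33 | $1.00 | $38.00 | $20.33
8 | $20.33 | $1.00 | $21.33 | $0.00

$21.33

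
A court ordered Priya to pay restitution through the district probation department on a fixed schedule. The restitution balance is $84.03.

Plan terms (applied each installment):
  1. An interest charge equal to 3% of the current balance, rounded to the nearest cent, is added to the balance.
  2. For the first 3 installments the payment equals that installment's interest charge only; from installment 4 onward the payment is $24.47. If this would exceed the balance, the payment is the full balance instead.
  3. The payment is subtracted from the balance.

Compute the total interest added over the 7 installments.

$13.61

Installment 1: $84.03 +$2.52 interest = $86.55; pay $2.52 → $84.03
Installment 2: $84.03 +$2.52 interest = $86.55; pay $2.52 → $84.03
Installment 3: $84.03 +$2.52 interest = $86.55; pay $2.52 → $84.03
Installment 4: $84.03 +$2.52 interest = $86.55; pay $24.47 → $62.08
Installment 5: $62.08 +$1.86 interest = $63.94; pay $24.47 → $39.47
Installment 6: $39.47 +$1.18 interest = $40.65; pay $24.47 → $16.18
Installment 7: $16.18 +$0.49 interest = $16.67; pay $16.67 → $0.00
Total interest: $2.52 + $2.52 + $2.52 + $2.52 + $1.86 + $1.18 + $0.49 = $13.61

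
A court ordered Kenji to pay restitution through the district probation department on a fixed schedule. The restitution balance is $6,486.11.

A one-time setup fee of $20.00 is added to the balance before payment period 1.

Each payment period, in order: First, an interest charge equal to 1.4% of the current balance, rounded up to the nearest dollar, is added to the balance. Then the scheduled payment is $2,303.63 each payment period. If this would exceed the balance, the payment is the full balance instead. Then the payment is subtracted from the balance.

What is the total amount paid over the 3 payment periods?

$6,688.11

Payment period 1: $6,506.11 +$92.00 interest = $6,598.11; pay $2,303.63 → $4,294.48
Payment period 2: $4,294.48 +$61.00 interest = $4,355.48; pay $2,303.63 → $2,051.85
Payment period 3: $2,051.85 +$29.00 interest = $2,080.85; pay $2,080.85 → $0.00
Total paid: $6,688.11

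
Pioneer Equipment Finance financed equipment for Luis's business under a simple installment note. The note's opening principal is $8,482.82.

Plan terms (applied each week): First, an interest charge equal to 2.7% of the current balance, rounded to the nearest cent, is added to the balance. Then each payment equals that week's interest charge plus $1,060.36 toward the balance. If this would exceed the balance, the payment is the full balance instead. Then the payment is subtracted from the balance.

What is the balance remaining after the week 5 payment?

# | Opening | Interest | Payment | End bal
1 | $8,482.82 | $229.04 | $1,289.40 | $7,422.46
2 | $7,422.46 | $200.41 | $1,260.77 | $6,362.10
3 | $6,362.10 | $171.78 | $1,232.14 | $5,301.74
4 | $5,301.74 | $143.15 | $1,203.51 | $4,241.38
5 | $4,241.38 | $114.52 | $1,174.88 | $3,181.02

$3,181.02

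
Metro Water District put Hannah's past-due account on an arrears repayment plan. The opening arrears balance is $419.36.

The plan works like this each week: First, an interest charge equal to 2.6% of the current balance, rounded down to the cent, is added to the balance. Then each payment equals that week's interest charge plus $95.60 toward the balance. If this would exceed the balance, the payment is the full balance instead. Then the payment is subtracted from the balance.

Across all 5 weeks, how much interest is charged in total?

Week 1: $419.36 +$10.90 interest = $430.26; pay $106.50 → $323.76
Week 2: $323.76 +$8.41 interest = $332.17; pay $104.01 → $228.16
Week 3: $228.16 +$5.93 interest = $234.09; pay $101.53 → $132.56
Week 4: $132.56 +$3.44 interest = $136.00; pay $99.04 → $36.96
Week 5: $36.96 +$0.96 interest = $37.92; pay $37.92 → $0.00
Total interest: $10.90 + $8.41 + $5.93 + $3.44 + $0.96 = $29.64

$29.64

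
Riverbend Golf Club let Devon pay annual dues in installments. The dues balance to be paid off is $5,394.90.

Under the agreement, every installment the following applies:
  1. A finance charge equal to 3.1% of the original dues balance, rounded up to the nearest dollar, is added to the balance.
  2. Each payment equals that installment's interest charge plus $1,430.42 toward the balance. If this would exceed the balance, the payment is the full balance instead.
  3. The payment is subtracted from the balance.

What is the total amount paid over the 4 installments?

Installment 1: opening $5,394.90; interest $168.00 → $5,562.90; payment $1,598.42; balance $3,964.48
Installment 2: opening $3,964.48; interest $168.00 → $4,132.48; payment $1,598.42; balance $2,534.06
Installment 3: opening $2,534.06; interest $168.00 → $2,702.06; payment $1,598.42; balance $1,103.64
Installment 4: opening $1,103.64; interest $168.00 → $1,271.64; payment $1,271.64; balance $0.00
Total paid: $6,066.90

$6,066.90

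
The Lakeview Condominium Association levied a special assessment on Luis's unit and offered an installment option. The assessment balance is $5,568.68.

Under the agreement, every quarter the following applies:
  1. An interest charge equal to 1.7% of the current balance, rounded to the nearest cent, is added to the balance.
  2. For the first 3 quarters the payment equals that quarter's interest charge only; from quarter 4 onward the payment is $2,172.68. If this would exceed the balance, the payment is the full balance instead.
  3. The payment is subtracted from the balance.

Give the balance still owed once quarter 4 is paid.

# | Opening | Interest | Payment | End bal
1 | $5,568.68 | $94.67 | $94.67 | $5,568.68
2 | $5,568.68 | $94.67 | $94.67 | $5,568.68
3 | $5,568.68 | $94.67 | $94.67 | $5,568.68
4 | $5,568.68 | $94.67 | $2,172.68 | $3,490.67

$3,490.67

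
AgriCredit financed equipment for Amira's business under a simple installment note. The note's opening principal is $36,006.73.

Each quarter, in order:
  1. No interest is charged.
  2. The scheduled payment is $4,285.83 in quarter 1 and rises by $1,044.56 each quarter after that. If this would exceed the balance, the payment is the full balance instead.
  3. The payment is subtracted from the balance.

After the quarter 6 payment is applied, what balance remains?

# | Opening | Payment | End bal
1 | $36,006.73 | $4,285.83 | $31,720.90
2 | $31,720.90 | $5,330.39 | $26,390.51
3 | $26,390.51 | $6,374.95 | $20,015.56
4 | $20,015.56 | $7,419.51 | $12,596.05
5 | $12,596.05 | $8,464.07 | $4,131.98
6 | $4,131.98 | $4,131.98 | $0.00

$0.00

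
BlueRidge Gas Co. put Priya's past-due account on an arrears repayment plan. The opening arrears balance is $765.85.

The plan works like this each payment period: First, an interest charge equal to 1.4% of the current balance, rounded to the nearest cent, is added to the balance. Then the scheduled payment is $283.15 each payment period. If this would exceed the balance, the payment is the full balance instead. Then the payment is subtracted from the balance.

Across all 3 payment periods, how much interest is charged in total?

$20.67

Payment period 1: opening $765.85; interest $10.72 → $776.57; payment $283.15; balance $493.42
Payment period 2: opening $493.42; interest $6.91 → $500.33; payment $283.15; balance $217.18
Payment period 3: opening $217.18; interest $3.04 → $220.22; payment $220.22; balance $0.00
Total interest: $10.72 + $6.91 + $3.04 = $20.67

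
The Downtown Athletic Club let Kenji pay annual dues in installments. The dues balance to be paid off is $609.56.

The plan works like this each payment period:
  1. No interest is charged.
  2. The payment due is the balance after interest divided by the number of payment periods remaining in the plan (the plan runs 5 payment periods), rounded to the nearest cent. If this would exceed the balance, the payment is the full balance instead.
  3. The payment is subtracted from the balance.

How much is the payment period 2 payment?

# | Opening | Payment | End bal
1 | $609.56 | $121.91 | $487.65
2 | $487.65 | $121.91 | $365.74

$121.91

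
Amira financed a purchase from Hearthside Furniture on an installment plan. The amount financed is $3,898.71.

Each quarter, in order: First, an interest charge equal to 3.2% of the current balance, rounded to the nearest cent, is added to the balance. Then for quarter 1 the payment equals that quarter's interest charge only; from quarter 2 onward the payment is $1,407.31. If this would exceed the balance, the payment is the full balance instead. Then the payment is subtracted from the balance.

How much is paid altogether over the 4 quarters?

Quarter 1: $3,898.71 +$124.76 interest = $4,023.47; pay $124.76 → $3,898.71
Quarter 2: $3,898.71 +$124.76 interest = $4,023.47; pay $1,407.31 → $2,616.16
Quarter 3: $2,616.16 +$83.72 interest = $2,699.88; pay $1,407.31 → $1,292.57
Quarter 4: $1,292.57 +$41.36 interest = $1,333.93; pay $1,333.93 → $0.00
Total paid: $4,273.31

$4,273.31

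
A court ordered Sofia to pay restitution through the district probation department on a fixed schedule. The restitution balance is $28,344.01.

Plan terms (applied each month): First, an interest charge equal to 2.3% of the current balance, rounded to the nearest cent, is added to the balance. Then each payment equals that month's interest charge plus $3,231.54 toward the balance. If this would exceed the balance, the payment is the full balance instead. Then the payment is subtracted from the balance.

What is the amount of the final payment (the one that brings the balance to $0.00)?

$2,549.00

Month 1: $28,344.01 +$651.91 interest = $28,995.92; pay $3,883.45 → $25,112.47
Month 2: $25,112.47 +$577.59 interest = $25,690.06; pay $3,809.13 → $21,880.93
Month 3: $21,880.93 +$503.26 interest = $22,384.19; pay $3,734.80 → $18,649.39
Month 4: $18,649.39 +$428.94 interest = $19,078.33; pay $3,660.48 → $15,417.85
Month 5: $15,417.85 +$354.61 interest = $15,772.46; pay $3,586.15 → $12,186.31
Month 6: $12,186.31 +$280.29 interest = $12,466.60; pay $3,511.83 → $8,954.77
Month 7: $8,954.77 +$205.96 interest = $9,160.73; pay $3,437.50 → $5,723.23
Month 8: $5,723.23 +$131.63 interest = $5,854.86; pay $3,363.17 → $2,491.69
Month 9: $2,491.69 +$57.31 interest = $2,549.00; pay $2,549.00 → $0.00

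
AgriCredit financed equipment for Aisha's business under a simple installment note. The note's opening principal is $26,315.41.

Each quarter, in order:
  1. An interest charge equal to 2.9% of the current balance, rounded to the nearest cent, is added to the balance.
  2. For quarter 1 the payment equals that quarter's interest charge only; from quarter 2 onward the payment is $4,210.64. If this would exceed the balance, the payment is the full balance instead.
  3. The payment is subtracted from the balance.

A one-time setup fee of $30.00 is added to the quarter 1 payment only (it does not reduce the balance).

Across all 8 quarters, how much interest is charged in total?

Quarter 1: opening $26,315.41; interest $763.15 → $27,078.56; payment $763.15 (+ $30.00 fee); balance $26,315.41
Quarter 2: opening $26,315.41; interest $763.15 → $27,078.56; payment $4,210.64; balance $22,867.92
Quarter 3: opening $22,867.92; interest $663.17 → $23,531.09; payment $4,210.64; balance $19,320.45
Quarter 4: opening $19,320.45; interest $560.29 → $19,880.74; payment $4,210.64; balance $15,670.10
Quarter 5: opening $15,670.10; interest $454.43 → $16,124.53; payment $4,210.64; balance $11,913.89
Quarter 6: opening $11,913.89; interest $345.50 → $12,259.39; payment $4,210.64; balance $8,048.75
Quarter 7: opening $8,048.75; interest $233.41 → $8,282.16; payment $4,210.64; balance $4,071.52
Quarter 8: opening $4,071.52; interest $118.07 → $4,189.59; payment $4,189.59; balance $0.00
Total interest: $763.15 + $763.15 + $663.17 + $560.29 + $454.43 + $345.50 + $233.41 + $118.07 = $3,901.17

$3,901.17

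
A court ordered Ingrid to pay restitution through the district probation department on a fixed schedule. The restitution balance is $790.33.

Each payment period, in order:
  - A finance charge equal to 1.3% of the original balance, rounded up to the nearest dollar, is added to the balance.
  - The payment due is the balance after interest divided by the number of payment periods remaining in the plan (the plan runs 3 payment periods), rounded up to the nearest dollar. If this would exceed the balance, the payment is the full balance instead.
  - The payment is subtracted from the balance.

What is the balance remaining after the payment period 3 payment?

$0.00

# | Opening | Interest | Payment | End bal
1 | $790.33 | $11.00 | $268.00 | $533.33
2 | $533.33 | $11.00 | $273.00 | $271.33
3 | $271.33 | $11.00 | $282.33 | $0.00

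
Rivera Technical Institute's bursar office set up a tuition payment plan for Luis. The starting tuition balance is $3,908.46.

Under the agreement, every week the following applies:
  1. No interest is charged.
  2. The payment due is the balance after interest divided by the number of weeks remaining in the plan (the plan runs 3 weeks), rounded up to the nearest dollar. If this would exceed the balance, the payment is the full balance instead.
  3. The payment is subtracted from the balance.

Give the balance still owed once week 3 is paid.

Week 1: opening $3,908.46; payment $1,303.00; balance $2,605.46
Week 2: opening $2,605.46; payment $1,303.00; balance $1,302.46
Week 3: opening $1,302.46; payment $1,302.46; balance $0.00

$0.00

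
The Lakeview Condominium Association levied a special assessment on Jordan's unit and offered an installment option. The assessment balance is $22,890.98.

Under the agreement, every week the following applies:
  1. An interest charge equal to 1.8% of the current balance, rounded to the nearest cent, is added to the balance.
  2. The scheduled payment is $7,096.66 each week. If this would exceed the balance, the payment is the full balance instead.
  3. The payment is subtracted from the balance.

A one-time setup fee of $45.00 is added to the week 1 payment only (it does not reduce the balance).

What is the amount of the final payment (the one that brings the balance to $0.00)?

Week 1: opening $22,890.98; interest $412.04 → $23,303.02; payment $7,096.66 (+ $45.00 fee); balance $16,206.36
Week 2: opening $16,206.36; interest $291.71 → $16,498.07; payment $7,096.66; balance $9,401.41
Week 3: opening $9,401.41; interest $169.23 → $9,570.64; payment $7,096.66; balance $2,473.98
Week 4: opening $2,473.98; interest $44.53 → $2,518.51; payment $2,518.51; balance $0.00

$2,518.51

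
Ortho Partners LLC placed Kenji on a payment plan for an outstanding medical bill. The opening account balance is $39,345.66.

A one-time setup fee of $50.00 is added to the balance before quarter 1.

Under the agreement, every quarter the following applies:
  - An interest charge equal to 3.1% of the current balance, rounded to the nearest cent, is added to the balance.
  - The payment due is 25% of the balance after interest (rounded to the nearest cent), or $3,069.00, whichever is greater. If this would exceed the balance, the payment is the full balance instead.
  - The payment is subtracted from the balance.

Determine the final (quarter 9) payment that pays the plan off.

Quarter 1: $39,395.66 +$1,221.27 interest = $40,616.93; pay $10,154.23 → $30,462.70
Quarter 2: $30,462.70 +$944.34 interest = $31,407.04; pay $7,851.76 → $23,555.28
Quarter 3: $23,555.28 +$730.21 interest = $24,285.49; pay $6,071.37 → $18,214.12
Quarter 4: $18,214.12 +$564.64 interest = $18,778.76; pay $4,694.69 → $14,084.07
Quarter 5: $14,084.07 +$436.61 interest = $14,520.68; pay $3,630.17 → $10,890.51
Quarter 6: $10,890.51 +$337.61 interest = $11,228.12; pay $3,069.00 → $8,159.12
Quarter 7: $8,159.12 +$252.93 interest = $8,412.05; pay $3,069.00 → $5,343.05
Quarter 8: $5,343.05 +$165.63 interest = $5,508.68; pay $3,069.00 → $2,439.68
Quarter 9: $2,439.68 +$75.63 interest = $2,515.31; pay $2,515.31 → $0.00

$2,515.31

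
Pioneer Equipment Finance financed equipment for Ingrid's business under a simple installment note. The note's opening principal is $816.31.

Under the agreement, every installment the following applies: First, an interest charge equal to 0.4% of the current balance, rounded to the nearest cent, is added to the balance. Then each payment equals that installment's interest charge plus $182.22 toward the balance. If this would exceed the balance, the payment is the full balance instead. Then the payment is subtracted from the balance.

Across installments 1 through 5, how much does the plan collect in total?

$825.36

Installment 1: opening $816.31; interest $3.27 → $819.58; payment $185.49; balance $634.09
Installment 2: opening $634.09; interest $2.54 → $636.63; payment $184.76; balance $451.87
Installment 3: opening $451.87; interest $1.81 → $453.68; payment $184.03; balance $269.65
Installment 4: opening $269.65; interest $1.08 → $270.73; payment $183.30; balance $87.43
Installment 5: opening $87.43; interest $0.35 → $87.78; payment $87.78; balance $0.00
Total paid: $825.36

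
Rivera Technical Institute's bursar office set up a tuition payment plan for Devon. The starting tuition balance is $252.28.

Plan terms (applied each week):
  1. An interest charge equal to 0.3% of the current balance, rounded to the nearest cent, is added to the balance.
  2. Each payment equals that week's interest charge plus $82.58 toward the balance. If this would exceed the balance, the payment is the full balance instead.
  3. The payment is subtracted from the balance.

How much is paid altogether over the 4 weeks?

Week 1: $252.28 +$0.76 interest = $253.04; pay $83.34 → $169.70
Week 2: $169.70 +$0.51 interest = $170.21; pay $83.09 → $87.12
Week 3: $87.12 +$0.26 interest = $87.38; pay $82.84 → $4.54
Week 4: $4.54 +$0.01 interest = $4.55; pay $4.55 → $0.00
Total paid: $253.82

$253.82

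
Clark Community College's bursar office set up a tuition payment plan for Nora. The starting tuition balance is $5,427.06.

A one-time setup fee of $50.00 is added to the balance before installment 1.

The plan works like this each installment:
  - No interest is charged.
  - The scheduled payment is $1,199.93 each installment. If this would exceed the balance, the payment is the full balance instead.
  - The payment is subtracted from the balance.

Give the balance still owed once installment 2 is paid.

Installment 1: $5,477.06 − $1,199.93 → $4,277.13
Installment 2: $4,277.13 − $1,199.93 → $3,077.20

$3,077.20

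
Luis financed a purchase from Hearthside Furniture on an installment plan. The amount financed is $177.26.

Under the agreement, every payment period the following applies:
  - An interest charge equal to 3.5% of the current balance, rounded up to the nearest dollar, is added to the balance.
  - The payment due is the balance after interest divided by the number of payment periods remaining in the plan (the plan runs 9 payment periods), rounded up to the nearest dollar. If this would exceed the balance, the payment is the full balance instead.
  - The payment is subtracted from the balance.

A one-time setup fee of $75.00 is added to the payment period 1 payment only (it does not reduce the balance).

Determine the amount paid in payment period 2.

Payment period 1: $177.26 +$7.00 interest = $184.26; pay $21.00 (+ $75.00 fee) → $163.26
Payment period 2: $163.26 +$6.00 interest = $169.26; pay $22.00 → $147.26

$22.00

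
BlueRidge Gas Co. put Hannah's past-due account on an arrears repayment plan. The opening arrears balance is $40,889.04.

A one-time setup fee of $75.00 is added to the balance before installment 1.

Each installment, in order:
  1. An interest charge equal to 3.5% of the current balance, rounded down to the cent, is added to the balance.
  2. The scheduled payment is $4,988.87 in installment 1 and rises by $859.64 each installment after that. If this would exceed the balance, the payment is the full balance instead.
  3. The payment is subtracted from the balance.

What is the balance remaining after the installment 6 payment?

$4,165.01

Installment 1: $40,964.04 +$1,433.74 interest = $42,397.78; pay $4,988.87 → $37,408.91
Installment 2: $37,408.91 +$1,309.31 interest = $38,718.22; pay $5,848.51 → $32,869.71
Installment 3: $32,869.71 +$1,150.43 interest = $34,020.14; pay $6,708.15 → $27,311.99
Installment 4: $27,311.99 +$955.91 interest = $28,267.90; pay $7,567.79 → $20,700.11
Installment 5: $20,700.11 +$724.50 interest = $21,424.61; pay $8,427.43 → $12,997.18
Installment 6: $12,997.18 +$454.90 interest = $13,452.08; pay $9,287.07 → $4,165.01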